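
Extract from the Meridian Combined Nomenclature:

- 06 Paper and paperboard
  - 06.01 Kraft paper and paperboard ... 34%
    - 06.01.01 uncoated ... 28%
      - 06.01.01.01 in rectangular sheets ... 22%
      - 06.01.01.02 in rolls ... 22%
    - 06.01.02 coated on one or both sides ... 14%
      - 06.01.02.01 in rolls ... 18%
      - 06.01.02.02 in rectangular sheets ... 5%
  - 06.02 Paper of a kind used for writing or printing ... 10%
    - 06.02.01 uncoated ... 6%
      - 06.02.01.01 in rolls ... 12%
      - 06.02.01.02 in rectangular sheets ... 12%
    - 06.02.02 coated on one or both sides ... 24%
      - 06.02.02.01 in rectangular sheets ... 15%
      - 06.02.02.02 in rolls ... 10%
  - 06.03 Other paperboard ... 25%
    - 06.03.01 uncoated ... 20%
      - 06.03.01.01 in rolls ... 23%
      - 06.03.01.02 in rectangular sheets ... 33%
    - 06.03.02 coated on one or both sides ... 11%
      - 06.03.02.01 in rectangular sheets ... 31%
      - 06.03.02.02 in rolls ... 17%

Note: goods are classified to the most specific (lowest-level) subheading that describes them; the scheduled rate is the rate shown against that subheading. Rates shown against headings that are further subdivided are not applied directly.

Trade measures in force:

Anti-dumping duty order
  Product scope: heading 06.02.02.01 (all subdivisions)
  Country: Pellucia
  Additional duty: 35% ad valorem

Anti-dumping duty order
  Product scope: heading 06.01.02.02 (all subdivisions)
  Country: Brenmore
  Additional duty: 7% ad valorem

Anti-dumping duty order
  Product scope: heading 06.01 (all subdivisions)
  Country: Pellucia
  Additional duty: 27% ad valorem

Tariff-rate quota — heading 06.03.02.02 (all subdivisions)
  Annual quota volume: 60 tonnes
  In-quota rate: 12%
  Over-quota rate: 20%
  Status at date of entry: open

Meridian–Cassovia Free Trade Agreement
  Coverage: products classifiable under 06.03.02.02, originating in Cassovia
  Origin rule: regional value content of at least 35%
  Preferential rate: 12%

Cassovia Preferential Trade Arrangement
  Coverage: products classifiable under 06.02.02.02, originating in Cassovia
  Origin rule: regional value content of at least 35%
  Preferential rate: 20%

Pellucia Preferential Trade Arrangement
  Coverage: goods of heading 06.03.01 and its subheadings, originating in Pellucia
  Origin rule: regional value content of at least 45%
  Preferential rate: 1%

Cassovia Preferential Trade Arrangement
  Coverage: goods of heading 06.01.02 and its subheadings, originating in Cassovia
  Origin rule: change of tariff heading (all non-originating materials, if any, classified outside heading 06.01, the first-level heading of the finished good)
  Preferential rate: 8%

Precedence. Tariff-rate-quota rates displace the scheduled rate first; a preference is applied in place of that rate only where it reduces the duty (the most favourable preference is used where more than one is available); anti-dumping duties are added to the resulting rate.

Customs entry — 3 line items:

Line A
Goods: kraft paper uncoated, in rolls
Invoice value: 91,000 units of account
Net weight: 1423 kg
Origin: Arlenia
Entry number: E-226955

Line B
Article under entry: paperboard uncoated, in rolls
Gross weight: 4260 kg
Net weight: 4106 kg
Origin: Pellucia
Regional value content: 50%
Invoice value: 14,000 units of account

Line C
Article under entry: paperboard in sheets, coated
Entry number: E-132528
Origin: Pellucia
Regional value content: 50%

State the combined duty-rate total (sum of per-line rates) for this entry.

Line A: kraft paper → 06.01; uncoated → 06.01.01; in rolls → 06.01.01.02. Scheduled 22%. No special measure applies. → 22%.
Line B: paperboard → 06.03; uncoated → 06.03.01; in rolls → 06.03.01.01. Scheduled 23%. Pellucia agreement on 06.03.01: RVC ≥ 45% → 1% available; preferential 1%. → 1%.
Line C: paperboard → 06.03; coated → 06.03.02; in sheets → 06.03.02.01. Scheduled 31%. Pellucia agreement on 06.03.01: 06.03.02.01 not covered. → 31%.
Sum: 22% + 1% + 31% = 54%.

54%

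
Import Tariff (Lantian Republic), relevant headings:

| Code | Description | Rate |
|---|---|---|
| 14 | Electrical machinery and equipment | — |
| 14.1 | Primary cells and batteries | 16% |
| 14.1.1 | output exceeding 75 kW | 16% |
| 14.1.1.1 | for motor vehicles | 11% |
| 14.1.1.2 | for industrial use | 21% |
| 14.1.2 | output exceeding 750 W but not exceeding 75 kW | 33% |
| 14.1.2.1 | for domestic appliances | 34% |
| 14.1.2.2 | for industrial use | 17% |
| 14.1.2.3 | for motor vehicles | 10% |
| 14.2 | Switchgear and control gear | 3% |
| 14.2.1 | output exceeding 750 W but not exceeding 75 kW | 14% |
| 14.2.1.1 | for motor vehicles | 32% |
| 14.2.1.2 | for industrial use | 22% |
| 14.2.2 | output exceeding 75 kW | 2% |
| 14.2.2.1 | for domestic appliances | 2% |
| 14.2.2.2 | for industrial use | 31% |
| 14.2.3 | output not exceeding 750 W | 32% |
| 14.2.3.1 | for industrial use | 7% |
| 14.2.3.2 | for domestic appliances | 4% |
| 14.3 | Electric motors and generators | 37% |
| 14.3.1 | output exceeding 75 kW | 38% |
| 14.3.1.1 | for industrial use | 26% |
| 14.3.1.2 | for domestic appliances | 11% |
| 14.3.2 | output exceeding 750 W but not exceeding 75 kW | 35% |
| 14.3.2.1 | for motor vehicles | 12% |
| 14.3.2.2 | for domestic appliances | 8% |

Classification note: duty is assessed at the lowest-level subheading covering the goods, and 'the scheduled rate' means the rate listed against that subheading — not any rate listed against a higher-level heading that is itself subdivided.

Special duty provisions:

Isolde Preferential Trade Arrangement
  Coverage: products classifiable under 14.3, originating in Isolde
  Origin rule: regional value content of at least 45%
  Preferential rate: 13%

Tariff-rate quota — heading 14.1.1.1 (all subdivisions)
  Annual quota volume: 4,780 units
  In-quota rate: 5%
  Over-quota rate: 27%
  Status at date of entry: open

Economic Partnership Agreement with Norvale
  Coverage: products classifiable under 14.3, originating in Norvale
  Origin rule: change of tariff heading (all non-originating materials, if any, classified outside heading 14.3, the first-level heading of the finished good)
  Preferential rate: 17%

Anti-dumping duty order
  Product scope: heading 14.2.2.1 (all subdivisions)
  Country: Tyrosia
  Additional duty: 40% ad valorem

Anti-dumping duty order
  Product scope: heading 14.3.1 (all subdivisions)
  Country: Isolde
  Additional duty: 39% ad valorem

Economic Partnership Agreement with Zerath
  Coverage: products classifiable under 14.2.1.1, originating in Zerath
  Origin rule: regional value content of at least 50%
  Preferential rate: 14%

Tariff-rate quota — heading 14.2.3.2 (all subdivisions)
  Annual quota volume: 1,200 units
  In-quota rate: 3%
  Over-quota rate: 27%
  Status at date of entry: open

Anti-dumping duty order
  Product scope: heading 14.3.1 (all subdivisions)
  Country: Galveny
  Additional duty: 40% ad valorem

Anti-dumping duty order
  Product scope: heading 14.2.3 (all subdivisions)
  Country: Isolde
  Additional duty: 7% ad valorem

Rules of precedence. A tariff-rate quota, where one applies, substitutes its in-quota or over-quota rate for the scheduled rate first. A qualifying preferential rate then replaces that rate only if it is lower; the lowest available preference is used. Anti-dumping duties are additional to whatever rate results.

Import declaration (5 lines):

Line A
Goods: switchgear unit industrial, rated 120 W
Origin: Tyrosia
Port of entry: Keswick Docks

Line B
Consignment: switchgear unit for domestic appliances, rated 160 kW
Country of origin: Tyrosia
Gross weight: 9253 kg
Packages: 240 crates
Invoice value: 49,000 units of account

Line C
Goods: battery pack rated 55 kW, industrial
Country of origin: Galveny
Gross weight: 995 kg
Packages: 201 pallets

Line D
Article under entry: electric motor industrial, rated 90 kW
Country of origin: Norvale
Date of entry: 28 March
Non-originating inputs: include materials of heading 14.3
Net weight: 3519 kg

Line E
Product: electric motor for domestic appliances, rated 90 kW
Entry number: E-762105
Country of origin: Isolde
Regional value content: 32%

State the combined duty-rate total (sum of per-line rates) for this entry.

142%

Line A: switchgear unit → 14.2; rated 120 W → 14.2.3; industrial → 14.2.3.1. Scheduled 7%. No special measure applies. → 7%.
Line B: switchgear unit → 14.2; rated 160 kW → 14.2.2; for domestic appliances → 14.2.2.1. Scheduled 2%. anti-dumping (Tyrosia, 14.2.2.1): +40%; total 2% + 40% = 42%. → 42%.
Line C: battery pack → 14.1; rated 55 kW → 14.1.2; industrial → 14.1.2.2. Scheduled 17%. No special measure applies. → 17%.
Line D: electric motor → 14.3; rated 90 kW → 14.3.1; industrial → 14.3.1.1. Scheduled 26%. Norvale agreement on 14.3: CTH not met. → 26%.
Line E: electric motor → 14.3; rated 90 kW → 14.3.1; for domestic appliances → 14.3.1.2. Scheduled 11%. Isolde agreement on 14.3: RVC < 45%; anti-dumping (Isolde, 14.3.1): +39%; total 11% + 39% = 50%. → 50%.
Sum: 7% + 42% + 17% + 26% + 50% = 142%.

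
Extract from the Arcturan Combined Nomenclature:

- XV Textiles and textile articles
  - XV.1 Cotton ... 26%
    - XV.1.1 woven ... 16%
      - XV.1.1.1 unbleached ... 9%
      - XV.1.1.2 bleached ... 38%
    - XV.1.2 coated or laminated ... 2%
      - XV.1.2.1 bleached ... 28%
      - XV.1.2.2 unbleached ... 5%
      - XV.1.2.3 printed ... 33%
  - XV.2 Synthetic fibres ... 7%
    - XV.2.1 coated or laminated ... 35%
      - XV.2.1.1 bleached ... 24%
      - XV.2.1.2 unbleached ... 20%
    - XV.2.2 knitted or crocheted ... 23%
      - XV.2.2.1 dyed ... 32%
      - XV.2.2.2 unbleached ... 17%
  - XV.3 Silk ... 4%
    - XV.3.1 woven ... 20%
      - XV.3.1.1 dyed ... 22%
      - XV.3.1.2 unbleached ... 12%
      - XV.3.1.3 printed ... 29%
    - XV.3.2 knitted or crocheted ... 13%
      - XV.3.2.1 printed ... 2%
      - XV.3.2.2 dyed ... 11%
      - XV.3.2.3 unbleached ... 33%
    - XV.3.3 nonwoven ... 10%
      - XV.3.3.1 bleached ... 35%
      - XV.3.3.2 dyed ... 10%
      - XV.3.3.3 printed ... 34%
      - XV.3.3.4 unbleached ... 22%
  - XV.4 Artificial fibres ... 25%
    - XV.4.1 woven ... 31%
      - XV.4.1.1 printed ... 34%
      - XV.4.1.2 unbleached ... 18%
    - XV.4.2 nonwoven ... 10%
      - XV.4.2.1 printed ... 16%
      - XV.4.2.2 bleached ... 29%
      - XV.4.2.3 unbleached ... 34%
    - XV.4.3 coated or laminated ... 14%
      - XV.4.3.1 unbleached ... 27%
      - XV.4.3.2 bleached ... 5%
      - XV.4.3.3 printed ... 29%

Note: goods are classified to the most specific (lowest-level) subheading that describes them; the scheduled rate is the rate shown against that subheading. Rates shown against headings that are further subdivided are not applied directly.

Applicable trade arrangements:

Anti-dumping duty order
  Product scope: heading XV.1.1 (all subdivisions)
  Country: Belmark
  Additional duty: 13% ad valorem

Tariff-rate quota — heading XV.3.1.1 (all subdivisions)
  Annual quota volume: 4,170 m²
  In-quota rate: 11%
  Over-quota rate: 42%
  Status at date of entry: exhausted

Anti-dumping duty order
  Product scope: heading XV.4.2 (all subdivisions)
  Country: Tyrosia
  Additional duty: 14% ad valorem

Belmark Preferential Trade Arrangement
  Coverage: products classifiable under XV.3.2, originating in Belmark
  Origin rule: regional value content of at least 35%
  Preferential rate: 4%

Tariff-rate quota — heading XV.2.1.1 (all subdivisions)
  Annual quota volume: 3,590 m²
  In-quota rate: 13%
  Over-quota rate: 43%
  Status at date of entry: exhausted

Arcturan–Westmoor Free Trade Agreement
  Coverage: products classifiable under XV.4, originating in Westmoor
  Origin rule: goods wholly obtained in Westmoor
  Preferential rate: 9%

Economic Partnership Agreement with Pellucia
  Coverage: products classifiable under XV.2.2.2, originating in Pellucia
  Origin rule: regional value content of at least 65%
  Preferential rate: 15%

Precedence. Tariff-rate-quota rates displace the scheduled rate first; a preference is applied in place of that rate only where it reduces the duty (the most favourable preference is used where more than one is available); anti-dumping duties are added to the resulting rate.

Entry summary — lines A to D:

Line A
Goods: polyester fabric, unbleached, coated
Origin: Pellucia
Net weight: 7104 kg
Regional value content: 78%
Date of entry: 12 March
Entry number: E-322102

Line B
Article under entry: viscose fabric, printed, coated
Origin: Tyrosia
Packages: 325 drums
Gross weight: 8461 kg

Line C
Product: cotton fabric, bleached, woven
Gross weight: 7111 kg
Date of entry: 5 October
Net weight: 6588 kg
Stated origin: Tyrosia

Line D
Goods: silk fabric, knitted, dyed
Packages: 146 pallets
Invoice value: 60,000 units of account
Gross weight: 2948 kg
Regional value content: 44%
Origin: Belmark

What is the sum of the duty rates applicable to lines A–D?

Line A: polyester → XV.2; coated → XV.2.1; unbleached → XV.2.1.2. Scheduled 20%. Pellucia agreement on XV.2.2.2: XV.2.1.2 not covered. → 20%.
Line B: viscose → XV.4; coated → XV.4.3; printed → XV.4.3.3. Scheduled 29%. No special measure applies. → 29%.
Line C: cotton → XV.1; woven → XV.1.1; bleached → XV.1.1.2. Scheduled 38%. No special measure applies. → 38%.
Line D: silk → XV.3; knitted → XV.3.2; dyed → XV.3.2.2. Scheduled 11%. Belmark agreement on XV.3.2: RVC ≥ 35% → 4% available; preferential 4%. → 4%.
Sum: 20% + 29% + 38% + 4% = 91%.

91%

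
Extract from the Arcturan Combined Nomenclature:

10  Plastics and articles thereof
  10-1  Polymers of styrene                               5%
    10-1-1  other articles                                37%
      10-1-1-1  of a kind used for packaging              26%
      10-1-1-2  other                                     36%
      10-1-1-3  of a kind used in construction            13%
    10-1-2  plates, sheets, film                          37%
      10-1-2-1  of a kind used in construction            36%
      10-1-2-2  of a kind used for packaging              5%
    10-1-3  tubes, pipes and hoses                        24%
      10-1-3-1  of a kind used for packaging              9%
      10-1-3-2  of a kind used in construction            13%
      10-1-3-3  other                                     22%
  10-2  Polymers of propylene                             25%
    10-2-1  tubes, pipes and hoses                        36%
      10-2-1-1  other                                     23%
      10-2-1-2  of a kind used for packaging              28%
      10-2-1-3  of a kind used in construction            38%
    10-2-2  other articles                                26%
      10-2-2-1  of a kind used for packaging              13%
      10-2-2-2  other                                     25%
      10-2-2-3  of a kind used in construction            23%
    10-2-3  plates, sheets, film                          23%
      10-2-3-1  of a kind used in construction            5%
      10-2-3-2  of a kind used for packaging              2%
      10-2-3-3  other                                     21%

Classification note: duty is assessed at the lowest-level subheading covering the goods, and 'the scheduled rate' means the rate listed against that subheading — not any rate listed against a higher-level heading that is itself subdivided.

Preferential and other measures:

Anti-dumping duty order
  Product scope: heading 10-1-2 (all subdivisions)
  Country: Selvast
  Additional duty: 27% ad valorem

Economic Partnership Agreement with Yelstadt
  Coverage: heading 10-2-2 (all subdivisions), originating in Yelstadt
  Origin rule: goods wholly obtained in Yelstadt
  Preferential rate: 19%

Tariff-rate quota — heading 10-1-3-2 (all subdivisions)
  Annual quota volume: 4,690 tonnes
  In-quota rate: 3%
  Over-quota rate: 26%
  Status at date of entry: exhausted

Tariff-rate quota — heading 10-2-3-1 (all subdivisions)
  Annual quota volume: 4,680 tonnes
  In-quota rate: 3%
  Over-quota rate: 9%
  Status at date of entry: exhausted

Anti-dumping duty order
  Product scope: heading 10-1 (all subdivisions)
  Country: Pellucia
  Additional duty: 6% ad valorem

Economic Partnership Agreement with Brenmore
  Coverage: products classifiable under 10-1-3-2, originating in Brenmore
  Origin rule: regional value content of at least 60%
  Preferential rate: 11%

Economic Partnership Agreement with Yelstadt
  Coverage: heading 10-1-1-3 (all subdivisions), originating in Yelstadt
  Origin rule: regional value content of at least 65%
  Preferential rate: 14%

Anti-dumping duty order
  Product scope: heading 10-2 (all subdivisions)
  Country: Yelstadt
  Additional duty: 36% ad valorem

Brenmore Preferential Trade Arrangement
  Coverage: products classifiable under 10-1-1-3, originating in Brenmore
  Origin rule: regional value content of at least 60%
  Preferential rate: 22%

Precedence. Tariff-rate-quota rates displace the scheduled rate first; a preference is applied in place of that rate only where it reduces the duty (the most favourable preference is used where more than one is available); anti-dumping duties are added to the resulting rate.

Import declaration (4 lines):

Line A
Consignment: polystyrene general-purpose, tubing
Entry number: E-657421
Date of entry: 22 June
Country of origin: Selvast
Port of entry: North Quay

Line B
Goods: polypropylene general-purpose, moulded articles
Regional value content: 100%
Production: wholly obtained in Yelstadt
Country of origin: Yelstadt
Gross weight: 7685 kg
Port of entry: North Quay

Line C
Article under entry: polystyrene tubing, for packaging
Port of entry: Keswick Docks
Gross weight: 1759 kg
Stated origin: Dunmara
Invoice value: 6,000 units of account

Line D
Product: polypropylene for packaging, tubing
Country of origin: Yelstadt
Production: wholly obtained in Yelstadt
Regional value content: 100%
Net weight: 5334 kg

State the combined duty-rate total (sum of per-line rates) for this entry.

150%

Line A: polystyrene → 10-1; tubing → 10-1-3; general-purpose → 10-1-3-3. Scheduled 22%. No special measure applies. → 22%.
Line B: polypropylene → 10-2; moulded articles → 10-2-2; general-purpose → 10-2-2-2. Scheduled 25%. Yelstadt agreement on 10-2-2: wholly obtained → 19% available; Yelstadt agreement on 10-1-1-3: 10-2-2-2 not covered; preferential 19%; anti-dumping (Yelstadt, 10-2): +36%; total 19% + 36% = 55%. → 55%.
Line C: polystyrene → 10-1; tubing → 10-1-3; for packaging → 10-1-3-1. Scheduled 9%. No special measure applies. → 9%.
Line D: polypropylene → 10-2; tubing → 10-2-1; for packaging → 10-2-1-2. Scheduled 28%. Yelstadt agreement on 10-2-2: 10-2-1-2 not covered; Yelstadt agreement on 10-1-1-3: 10-2-1-2 not covered; anti-dumping (Yelstadt, 10-2): +36%; total 28% + 36% = 64%. → 64%.
Sum: 22% + 55% + 9% + 64% = 150%.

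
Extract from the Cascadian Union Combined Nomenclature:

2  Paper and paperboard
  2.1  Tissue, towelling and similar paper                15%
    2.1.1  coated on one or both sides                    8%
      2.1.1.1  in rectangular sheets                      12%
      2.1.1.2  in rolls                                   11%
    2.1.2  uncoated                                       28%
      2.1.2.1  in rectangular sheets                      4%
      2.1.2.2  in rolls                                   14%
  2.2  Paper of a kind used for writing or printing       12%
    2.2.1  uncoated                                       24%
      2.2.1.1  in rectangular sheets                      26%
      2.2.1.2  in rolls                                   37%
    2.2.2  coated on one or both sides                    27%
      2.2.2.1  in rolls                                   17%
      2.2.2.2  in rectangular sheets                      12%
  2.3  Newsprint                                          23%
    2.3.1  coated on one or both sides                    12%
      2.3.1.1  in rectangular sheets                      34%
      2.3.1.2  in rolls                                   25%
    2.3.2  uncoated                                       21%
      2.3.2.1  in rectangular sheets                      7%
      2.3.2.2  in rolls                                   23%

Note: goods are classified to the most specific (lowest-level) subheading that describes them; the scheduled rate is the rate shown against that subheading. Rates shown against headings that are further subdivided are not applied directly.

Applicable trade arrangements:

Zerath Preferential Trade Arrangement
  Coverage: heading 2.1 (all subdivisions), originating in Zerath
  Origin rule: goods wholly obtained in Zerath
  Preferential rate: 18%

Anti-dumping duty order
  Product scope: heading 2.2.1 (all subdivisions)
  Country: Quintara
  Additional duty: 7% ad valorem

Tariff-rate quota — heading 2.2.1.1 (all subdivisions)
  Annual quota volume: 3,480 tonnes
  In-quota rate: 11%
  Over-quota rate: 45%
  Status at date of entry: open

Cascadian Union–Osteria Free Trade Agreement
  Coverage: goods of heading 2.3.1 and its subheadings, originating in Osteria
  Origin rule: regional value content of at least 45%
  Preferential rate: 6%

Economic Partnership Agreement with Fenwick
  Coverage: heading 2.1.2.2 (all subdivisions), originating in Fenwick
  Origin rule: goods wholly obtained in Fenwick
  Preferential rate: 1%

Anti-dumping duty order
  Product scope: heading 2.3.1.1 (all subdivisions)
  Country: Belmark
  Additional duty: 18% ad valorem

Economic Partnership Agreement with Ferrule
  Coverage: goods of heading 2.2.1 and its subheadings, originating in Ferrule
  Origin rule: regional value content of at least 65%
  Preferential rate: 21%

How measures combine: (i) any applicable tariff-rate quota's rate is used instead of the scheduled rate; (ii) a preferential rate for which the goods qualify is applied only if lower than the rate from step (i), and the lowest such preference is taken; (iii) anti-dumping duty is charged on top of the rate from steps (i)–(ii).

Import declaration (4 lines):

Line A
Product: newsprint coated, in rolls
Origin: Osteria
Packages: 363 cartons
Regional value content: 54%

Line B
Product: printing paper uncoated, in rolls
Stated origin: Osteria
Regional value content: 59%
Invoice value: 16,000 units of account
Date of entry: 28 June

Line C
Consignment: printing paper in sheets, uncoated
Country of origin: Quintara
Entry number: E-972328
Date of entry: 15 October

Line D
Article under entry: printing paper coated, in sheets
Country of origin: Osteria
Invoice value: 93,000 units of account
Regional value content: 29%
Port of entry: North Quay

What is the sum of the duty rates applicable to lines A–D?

Line A: newsprint → 2.3; coated → 2.3.1; in rolls → 2.3.1.2. Scheduled 25%. Osteria agreement on 2.3.1: RVC ≥ 45% → 6% available; preferential 6%. → 6%.
Line B: printing paper → 2.2; uncoated → 2.2.1; in rolls → 2.2.1.2. Scheduled 37%. Osteria agreement on 2.3.1: 2.2.1.2 not covered. → 37%.
Line C: printing paper → 2.2; uncoated → 2.2.1; in sheets → 2.2.1.1. Scheduled 26%. quota on 2.2.1.1 open → in-quota 11%; anti-dumping (Quintara, 2.2.1): +7%; total 11% + 7% = 18%. → 18%.
Line D: printing paper → 2.2; coated → 2.2.2; in sheets → 2.2.2.2. Scheduled 12%. Osteria agreement on 2.3.1: 2.2.2.2 not covered. → 12%.
Sum: 6% + 37% + 18% + 12% = 73%.

73%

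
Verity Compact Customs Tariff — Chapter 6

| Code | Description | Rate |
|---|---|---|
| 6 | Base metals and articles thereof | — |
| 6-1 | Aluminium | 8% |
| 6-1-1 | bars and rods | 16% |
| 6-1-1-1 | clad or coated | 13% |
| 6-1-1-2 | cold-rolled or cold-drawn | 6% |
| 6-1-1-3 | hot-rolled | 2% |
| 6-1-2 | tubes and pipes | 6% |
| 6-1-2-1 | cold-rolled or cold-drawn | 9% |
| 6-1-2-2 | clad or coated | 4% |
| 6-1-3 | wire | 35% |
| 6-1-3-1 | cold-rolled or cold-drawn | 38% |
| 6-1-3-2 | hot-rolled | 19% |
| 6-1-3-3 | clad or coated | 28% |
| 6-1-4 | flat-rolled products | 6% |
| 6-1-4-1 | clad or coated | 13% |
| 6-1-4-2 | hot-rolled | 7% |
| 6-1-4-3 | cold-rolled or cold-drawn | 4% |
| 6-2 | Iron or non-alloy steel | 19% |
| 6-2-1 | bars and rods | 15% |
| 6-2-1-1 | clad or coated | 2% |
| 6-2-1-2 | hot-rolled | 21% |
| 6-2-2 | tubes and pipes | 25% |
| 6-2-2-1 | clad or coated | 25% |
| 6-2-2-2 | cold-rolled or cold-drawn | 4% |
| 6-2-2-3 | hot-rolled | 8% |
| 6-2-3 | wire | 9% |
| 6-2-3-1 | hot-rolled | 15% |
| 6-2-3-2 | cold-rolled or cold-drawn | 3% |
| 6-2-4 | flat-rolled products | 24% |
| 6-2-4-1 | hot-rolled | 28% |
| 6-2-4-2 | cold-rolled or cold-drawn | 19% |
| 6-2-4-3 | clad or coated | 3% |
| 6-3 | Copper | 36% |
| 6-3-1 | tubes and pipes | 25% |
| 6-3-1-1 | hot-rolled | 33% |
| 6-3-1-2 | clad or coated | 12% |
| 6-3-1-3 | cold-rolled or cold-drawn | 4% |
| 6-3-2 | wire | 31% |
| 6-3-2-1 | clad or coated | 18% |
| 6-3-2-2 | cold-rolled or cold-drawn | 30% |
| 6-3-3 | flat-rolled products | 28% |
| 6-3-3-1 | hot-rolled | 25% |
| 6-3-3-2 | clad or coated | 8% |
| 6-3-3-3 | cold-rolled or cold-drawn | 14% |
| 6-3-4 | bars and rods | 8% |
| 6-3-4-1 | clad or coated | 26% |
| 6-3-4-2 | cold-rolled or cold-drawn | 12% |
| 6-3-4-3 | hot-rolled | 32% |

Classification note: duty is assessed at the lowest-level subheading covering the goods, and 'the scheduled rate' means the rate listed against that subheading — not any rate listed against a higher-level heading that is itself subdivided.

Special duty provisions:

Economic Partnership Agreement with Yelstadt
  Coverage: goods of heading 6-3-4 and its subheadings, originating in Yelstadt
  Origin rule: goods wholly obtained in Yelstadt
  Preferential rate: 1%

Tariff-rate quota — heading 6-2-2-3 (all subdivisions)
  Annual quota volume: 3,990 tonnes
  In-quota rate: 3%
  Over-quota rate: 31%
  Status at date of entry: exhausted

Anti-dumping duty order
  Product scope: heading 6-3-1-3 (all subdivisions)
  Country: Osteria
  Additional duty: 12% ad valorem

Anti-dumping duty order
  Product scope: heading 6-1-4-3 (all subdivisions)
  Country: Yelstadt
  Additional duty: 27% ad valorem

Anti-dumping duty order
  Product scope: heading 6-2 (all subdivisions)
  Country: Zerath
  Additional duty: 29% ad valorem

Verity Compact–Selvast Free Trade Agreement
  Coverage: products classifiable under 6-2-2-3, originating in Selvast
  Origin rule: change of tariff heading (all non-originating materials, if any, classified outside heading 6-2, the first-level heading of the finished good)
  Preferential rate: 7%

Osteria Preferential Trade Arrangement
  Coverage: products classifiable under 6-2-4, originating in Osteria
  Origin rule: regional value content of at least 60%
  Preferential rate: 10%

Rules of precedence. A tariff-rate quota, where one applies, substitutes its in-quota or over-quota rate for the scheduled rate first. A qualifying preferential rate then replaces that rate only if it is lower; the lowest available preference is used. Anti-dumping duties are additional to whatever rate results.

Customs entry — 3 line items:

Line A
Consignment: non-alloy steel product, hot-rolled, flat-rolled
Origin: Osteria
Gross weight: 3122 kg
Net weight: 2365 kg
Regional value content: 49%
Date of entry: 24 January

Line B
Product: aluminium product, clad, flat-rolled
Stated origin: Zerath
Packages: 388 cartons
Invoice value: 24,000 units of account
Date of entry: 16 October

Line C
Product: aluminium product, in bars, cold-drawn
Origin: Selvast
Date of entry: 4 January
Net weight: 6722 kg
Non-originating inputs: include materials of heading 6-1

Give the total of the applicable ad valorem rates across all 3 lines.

47%

Line A: non-alloy steel → 6-2; flat-rolled → 6-2-4; hot-rolled → 6-2-4-1. Scheduled 28%. Osteria agreement on 6-2-4: RVC < 60%. → 28%.
Line B: aluminium → 6-1; flat-rolled → 6-1-4; clad → 6-1-4-1. Scheduled 13%. No special measure applies. → 13%.
Line C: aluminium → 6-1; in bars → 6-1-1; cold-drawn → 6-1-1-2. Scheduled 6%. Selvast agreement on 6-2-2-3: 6-1-1-2 not covered. → 6%.
Sum: 28% + 13% + 6% = 47%.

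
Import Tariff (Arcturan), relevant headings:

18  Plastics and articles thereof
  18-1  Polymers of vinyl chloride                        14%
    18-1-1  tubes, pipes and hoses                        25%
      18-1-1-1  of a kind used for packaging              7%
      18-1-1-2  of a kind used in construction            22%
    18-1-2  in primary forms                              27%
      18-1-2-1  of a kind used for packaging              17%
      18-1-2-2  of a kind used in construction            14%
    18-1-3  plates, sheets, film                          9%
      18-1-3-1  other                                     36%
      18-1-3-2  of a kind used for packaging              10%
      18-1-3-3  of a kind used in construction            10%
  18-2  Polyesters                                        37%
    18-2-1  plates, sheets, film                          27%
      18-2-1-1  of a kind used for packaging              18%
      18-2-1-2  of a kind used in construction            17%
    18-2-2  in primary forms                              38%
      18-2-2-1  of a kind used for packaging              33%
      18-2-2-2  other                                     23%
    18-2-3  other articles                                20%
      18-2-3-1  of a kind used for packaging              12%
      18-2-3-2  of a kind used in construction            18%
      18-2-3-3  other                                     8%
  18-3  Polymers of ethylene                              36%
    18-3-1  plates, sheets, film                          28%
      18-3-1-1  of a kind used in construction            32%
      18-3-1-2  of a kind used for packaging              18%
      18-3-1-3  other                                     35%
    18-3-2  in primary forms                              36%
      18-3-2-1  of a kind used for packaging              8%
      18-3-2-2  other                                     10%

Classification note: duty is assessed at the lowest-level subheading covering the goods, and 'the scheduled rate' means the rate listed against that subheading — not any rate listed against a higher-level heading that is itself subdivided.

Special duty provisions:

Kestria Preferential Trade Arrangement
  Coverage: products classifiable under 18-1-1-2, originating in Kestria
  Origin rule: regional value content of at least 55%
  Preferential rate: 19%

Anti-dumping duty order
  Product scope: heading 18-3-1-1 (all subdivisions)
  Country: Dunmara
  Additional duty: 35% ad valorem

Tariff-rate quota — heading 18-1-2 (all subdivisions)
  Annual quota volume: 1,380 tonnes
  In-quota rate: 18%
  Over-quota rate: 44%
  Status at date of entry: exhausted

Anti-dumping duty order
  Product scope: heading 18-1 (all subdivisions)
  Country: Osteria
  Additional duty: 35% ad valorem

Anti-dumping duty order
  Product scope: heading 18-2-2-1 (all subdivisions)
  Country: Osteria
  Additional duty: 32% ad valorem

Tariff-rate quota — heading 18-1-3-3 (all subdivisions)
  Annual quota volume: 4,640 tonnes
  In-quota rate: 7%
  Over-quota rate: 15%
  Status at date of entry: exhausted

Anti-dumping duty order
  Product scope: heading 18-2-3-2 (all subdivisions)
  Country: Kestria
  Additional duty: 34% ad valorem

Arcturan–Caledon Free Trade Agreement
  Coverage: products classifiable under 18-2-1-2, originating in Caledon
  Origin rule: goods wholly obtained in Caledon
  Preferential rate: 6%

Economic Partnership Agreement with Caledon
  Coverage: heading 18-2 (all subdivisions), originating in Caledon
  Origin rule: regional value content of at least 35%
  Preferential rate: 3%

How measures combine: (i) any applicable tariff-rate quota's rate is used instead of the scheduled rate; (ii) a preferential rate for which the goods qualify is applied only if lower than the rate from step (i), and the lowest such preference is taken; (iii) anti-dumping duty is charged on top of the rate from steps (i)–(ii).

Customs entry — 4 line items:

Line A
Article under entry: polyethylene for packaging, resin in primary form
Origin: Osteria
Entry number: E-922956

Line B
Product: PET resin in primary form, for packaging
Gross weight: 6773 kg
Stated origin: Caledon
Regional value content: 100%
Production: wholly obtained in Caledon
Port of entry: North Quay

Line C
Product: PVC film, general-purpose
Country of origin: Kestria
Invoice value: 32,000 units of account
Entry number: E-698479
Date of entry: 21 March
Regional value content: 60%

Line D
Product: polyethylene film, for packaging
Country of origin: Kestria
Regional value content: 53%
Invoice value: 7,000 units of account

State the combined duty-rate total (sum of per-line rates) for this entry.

Line A: polyethylene → 18-3; resin in primary form → 18-3-2; for packaging → 18-3-2-1. Scheduled 8%. No special measure applies. → 8%.
Line B: PET → 18-2; resin in primary form → 18-2-2; for packaging → 18-2-2-1. Scheduled 33%. Caledon agreement on 18-2-1-2: 18-2-2-1 not covered; Caledon agreement on 18-2: RVC ≥ 35% → 3% available; preferential 3%. → 3%.
Line C: PVC → 18-1; film → 18-1-3; general-purpose → 18-1-3-1. Scheduled 36%. Kestria agreement on 18-1-1-2: 18-1-3-1 not covered. → 36%.
Line D: polyethylene → 18-3; film → 18-3-1; for packaging → 18-3-1-2. Scheduled 18%. Kestria agreement on 18-1-1-2: 18-3-1-2 not covered. → 18%.
Sum: 8% + 3% + 36% + 18% = 65%.

65%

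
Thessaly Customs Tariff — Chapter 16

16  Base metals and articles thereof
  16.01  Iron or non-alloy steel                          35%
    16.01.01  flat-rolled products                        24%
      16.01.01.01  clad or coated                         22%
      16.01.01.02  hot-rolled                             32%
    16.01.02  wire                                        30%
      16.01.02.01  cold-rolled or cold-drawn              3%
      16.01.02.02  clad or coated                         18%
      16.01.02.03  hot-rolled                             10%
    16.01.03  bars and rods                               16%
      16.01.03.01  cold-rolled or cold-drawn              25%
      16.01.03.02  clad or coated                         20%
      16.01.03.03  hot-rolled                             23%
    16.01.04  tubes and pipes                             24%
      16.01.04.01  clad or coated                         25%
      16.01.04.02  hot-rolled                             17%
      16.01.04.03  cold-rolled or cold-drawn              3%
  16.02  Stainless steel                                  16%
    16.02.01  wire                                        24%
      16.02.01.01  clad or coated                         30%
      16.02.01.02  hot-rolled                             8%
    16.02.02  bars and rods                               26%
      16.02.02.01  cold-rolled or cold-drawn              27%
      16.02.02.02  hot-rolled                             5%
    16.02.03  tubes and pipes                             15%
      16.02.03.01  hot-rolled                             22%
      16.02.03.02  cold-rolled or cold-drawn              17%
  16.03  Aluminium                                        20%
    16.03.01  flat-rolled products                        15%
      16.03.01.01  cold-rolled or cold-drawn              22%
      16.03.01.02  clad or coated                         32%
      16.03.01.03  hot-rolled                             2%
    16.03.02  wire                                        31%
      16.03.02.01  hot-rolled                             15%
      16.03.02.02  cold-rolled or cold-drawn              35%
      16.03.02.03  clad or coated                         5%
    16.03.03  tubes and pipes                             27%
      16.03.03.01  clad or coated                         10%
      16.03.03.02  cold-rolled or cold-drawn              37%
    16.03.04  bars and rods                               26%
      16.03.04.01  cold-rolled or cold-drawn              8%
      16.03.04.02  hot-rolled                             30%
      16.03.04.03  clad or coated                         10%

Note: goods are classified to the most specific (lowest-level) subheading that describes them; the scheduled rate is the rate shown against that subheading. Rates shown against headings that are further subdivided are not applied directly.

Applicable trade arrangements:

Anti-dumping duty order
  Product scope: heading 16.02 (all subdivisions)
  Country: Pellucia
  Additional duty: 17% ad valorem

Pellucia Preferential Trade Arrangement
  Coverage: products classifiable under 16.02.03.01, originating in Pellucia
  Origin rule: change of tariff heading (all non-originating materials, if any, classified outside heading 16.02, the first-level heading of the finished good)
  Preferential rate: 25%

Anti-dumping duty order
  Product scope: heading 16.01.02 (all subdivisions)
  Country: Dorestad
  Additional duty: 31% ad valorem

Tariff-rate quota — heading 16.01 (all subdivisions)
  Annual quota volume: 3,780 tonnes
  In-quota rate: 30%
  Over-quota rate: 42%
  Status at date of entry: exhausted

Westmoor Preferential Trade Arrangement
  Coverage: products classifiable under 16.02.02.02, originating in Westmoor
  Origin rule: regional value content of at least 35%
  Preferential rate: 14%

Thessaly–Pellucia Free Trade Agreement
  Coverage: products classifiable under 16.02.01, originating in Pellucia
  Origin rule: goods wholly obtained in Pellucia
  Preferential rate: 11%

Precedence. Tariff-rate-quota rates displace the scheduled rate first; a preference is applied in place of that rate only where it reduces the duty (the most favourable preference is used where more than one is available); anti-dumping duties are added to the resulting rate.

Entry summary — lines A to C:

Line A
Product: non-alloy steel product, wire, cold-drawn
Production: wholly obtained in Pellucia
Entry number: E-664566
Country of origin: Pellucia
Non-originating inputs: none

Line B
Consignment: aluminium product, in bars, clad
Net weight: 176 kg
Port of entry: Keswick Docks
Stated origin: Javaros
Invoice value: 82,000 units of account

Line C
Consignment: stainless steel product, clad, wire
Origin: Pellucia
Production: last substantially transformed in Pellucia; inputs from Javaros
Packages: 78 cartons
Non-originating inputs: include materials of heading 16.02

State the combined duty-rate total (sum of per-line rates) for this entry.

Line A: non-alloy steel → 16.01; wire → 16.01.02; cold-drawn → 16.01.02.01. Scheduled 3%. quota on 16.01 exhausted → over-quota 42%; Pellucia agreement on 16.02.03.01: 16.01.02.01 not covered; Pellucia agreement on 16.02.01: 16.01.02.01 not covered. → 42%.
Line B: aluminium → 16.03; in bars → 16.03.04; clad → 16.03.04.03. Scheduled 10%. No special measure applies. → 10%.
Line C: stainless steel → 16.02; wire → 16.02.01; clad → 16.02.01.01. Scheduled 30%. Pellucia agreement on 16.02.03.01: 16.02.01.01 not covered; Pellucia agreement on 16.02.01: not wholly obtained; anti-dumping (Pellucia, 16.02): +17%; total 30% + 17% = 47%. → 47%.
Sum: 42% + 10% + 47% = 99%.

99%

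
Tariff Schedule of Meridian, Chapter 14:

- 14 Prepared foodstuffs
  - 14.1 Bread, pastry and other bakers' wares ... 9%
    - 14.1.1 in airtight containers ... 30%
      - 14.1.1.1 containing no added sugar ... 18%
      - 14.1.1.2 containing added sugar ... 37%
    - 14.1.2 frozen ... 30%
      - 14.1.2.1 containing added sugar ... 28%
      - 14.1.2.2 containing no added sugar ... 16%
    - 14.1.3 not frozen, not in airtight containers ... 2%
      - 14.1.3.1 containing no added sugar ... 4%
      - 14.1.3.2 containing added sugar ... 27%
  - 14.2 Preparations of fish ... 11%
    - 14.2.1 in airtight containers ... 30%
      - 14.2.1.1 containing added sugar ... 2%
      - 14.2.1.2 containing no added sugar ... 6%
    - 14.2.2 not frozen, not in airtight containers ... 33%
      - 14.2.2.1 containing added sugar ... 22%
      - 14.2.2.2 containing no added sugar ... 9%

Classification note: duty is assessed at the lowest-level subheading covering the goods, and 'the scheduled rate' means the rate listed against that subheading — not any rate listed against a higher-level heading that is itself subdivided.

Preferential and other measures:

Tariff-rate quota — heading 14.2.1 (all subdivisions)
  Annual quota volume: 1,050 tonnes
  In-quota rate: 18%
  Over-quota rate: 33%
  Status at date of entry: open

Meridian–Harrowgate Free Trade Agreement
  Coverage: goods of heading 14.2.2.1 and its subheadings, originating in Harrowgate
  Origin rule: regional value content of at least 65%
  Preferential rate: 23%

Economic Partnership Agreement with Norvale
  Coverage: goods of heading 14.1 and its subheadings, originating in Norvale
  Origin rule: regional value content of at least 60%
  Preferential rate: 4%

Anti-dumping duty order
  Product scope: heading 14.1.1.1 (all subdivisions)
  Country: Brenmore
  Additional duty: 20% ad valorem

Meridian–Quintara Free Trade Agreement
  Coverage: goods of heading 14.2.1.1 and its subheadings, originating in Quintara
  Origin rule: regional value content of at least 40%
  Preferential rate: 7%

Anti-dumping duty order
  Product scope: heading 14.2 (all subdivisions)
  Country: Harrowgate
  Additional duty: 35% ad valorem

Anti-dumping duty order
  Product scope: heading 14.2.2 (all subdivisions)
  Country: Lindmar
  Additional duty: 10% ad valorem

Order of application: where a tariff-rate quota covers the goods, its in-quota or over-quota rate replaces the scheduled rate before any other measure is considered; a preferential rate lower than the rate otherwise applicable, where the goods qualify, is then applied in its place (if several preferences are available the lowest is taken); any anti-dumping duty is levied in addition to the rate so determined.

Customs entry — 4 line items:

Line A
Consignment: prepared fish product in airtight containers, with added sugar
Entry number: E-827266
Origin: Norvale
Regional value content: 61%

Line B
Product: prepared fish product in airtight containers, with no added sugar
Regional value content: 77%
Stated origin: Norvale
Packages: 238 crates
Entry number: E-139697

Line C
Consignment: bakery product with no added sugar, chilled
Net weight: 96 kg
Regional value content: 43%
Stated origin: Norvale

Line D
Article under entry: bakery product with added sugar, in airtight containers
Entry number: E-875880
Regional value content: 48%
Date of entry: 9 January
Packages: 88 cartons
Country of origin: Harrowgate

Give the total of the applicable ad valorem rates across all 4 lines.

Line A: prepared fish product → 14.2; in airtight containers → 14.2.1; with added sugar → 14.2.1.1. Scheduled 2%. quota on 14.2.1 open → in-quota 18%; Norvale agreement on 14.1: 14.2.1.1 not covered. → 18%.
Line B: prepared fish product → 14.2; in airtight containers → 14.2.1; with no added sugar → 14.2.1.2. Scheduled 6%. quota on 14.2.1 open → in-quota 18%; Norvale agreement on 14.1: 14.2.1.2 not covered. → 18%.
Line C: bakery product → 14.1; chilled → 14.1.3; with no added sugar → 14.1.3.1. Scheduled 4%. Norvale agreement on 14.1: RVC < 60%. → 4%.
Line D: bakery product → 14.1; in airtight containers → 14.1.1; with added sugar → 14.1.1.2. Scheduled 37%. Harrowgate agreement on 14.2.2.1: 14.1.1.2 not covered. → 37%.
Sum: 18% + 18% + 4% + 37% = 77%.

77%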